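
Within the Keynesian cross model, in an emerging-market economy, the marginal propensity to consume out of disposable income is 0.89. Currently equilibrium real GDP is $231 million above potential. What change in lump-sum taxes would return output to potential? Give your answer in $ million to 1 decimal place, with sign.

+$28.6 million

Spending multiplier = 1/(1 − MPC) = 1/(1 − 0.89) = 1/0.11 ≈ 9.091.
Tax multiplier = −c·k = −0.89/0.11 ≈ −8.091. Need ΔY = −$231 million, so ΔT = ΔY/(−c·k) = −(−$231 million) × 0.11 / 0.89 ≈ +$28.6 million.
The government should raise lump-sum taxes by $28.6 million.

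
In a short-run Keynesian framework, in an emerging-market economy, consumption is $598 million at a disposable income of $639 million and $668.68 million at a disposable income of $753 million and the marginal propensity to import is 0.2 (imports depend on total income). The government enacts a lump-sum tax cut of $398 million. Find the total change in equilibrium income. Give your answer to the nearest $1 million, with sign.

+$425 million

MPC = ΔC/ΔYd = (668.68 − 598)/(753 − 639) = 70.68/114 = 0.62.
A lump-sum tax change of −$398 million shifts disposable income by +$398 million; first-round consumption changes by −c × ΔT = −0.62 × (−$398 million) = +$246.76 million.
Expenditure multiplier = 1/(1 − c + m) = 1/(1 − 0.62 + 0.2) = 1/0.58 ≈ 1.724.
The tax multiplier is −c × k ≈ −1.069, so ΔY = k × (−c·ΔT) = (+$246.76 million) / 0.58 ≈ +$425 million.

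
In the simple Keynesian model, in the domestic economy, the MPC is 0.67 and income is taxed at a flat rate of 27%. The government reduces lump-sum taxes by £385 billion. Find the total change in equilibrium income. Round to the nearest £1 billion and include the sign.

A lump-sum tax change of −£385 billion shifts disposable income by +£385 billion; first-round consumption changes by −c × ΔT = −0.67 × (−£385 billion) = +£257.95 billion.
Expenditure multiplier = 1/(1 − c(1−t)) = 1/(1 − 0.67×0.73) = 1/0.5109 ≈ 1.957.
The tax multiplier is −c × k ≈ −1.311, so ΔY = k × (−c·ΔT) = (+£257.95 billion) / 0.5109 ≈ +£505 billion.

+£505 billion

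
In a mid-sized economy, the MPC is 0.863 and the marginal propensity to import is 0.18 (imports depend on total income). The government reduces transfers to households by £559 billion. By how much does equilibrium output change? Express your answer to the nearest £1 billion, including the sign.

−£1,522 billion

The transfer change shifts disposable income by −£559 billion, so first-round consumption changes by c·ΔTR = 0.863 × (−£559 billion) = −£482.417 billion.
Expenditure multiplier = 1/(1 − c + m) = 1/(1 − 0.863 + 0.18) = 1/0.317 ≈ 3.155.
The transfer multiplier is c × k ≈ 2.722, so ΔY = k × (c·ΔTR) = (−£482.417 billion) / 0.317 ≈ −£1,522 billion.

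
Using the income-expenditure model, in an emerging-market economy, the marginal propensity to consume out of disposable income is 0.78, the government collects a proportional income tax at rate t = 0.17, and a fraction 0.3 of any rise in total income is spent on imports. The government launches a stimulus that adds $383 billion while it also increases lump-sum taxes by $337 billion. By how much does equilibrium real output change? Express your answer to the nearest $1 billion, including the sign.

+$184 billion

Expenditure multiplier = 1/(1 − c(1−t) + m) = 1/(1 − 0.78×0.83 + 0.3) = 1/0.6526 ≈ 1.532.
ΔG contributes k·ΔG = (+$383 billion) / 0.6526 ≈ +$586.9 billion.
ΔT of +$337 billion changes first-round spending by −c·ΔT = −$262.86 billion, contributing k·(−c·ΔT) = (−$262.86 billion) / 0.6526 ≈ −$402.8 billion.
Net ΔY = k(ΔG − c·ΔT) = (+$120.14 billion) / 0.6526 ≈ +$184 billion.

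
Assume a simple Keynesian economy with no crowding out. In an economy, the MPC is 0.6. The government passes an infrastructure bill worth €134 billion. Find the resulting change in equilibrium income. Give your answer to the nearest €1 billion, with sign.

+€335 billion

Government-spending multiplier = 1/(1 − MPC) = 1/(1 − 0.6) = 1/0.4 = 2.5.
ΔY = k × ΔG = (+€134 billion) / 0.4 = +€335 billion.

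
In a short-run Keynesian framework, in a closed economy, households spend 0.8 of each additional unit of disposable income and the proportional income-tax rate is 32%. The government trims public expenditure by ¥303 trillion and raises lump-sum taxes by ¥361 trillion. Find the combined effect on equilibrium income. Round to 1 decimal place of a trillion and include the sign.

−¥1,297.8 trillion

Expenditure multiplier = 1/(1 − c(1−t)) = 1/(1 − 0.8×0.68) = 1/0.456 ≈ 2.193.
ΔG contributes k·ΔG = (−¥303 trillion) / 0.456 ≈ −¥664.5 trillion.
ΔT of +¥361 trillion changes first-round spending by −c·ΔT = −¥288.8 trillion, contributing k·(−c·ΔT) = (−¥288.8 trillion) / 0.456 ≈ −¥633.3 trillion.
Net ΔY = k(ΔG − c·ΔT) = (−¥591.8 trillion) / 0.456 ≈ −¥1,297.8 trillion.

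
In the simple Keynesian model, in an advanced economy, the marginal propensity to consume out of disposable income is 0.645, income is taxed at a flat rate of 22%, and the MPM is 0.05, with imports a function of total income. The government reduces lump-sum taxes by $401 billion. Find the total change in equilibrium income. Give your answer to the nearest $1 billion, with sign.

A lump-sum tax change of −$401 billion shifts disposable income by +$401 billion; first-round consumption changes by −c × ΔT = −0.645 × (−$401 billion) = +$258.645 billion.
Expenditure multiplier = 1/(1 − c(1−t) + m) = 1/(1 − 0.645×0.78 + 0.05) = 1/0.5469 ≈ 1.828.
The tax multiplier is −c × k ≈ −1.179, so ΔY = k × (−c·ΔT) = (+$258.645 billion) / 0.5469 ≈ +$473 billion.

+$473 billion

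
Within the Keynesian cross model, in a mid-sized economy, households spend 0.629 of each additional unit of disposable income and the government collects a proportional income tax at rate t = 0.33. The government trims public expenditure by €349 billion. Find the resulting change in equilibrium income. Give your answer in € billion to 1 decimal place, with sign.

−€603.2 billion

Spending multiplier = 1/(1 − c(1−t)) = 1/(1 − 0.629×0.67) = 1/0.57857 ≈ 1.728.
ΔY = k × ΔG = (−€349 billion) / 0.57857 ≈ −€603.2 billion.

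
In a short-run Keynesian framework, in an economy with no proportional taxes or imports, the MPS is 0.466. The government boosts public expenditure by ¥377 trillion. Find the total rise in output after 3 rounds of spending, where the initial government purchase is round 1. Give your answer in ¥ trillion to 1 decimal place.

¥685.8 trillion

MPC = 1 − MPS = 1 − 0.466 = 0.534.
Round 1 adds ΔG = ¥377 trillion; each later round is MPC = 0.534 times the previous.
After 3 rounds: 377 + 201.318 + 107.503812 = ΔG·(1 − c^3)/(1 − c) = 377 × (1 − 0.152273304)/0.466 ≈ ¥685.8 trillion.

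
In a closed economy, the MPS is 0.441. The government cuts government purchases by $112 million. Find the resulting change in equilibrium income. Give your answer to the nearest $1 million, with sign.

MPC = 1 − MPS = 1 − 0.441 = 0.559.
Government-spending multiplier = 1/(1 − MPC) = 1/(1 − 0.559) = 1/0.441 ≈ 2.268.
ΔY = k × ΔG = (−$112 million) / 0.441 ≈ −$254 million.

−$254 million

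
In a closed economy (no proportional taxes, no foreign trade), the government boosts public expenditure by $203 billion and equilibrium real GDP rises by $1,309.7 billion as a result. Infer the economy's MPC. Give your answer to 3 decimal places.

Implied spending multiplier k = ΔY/ΔG = 1,309.7/203 ≈ 6.4517.
Since k = 1/(1 − MPC), MPC = 1 − 1/k = 1 − ΔG/ΔY = 1 − 203/1,309.7 ≈ 0.845.

0.845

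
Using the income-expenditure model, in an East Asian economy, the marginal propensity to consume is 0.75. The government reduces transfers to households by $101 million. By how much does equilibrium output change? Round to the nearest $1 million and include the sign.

−$303 million

The transfer change shifts disposable income by −$101 million, so first-round consumption changes by c·ΔTR = 0.75 × (−$101 million) = −$75.75 million.
Expenditure multiplier = 1/(1 − MPC) = 1/(1 − 0.75) = 1/0.25 = 4.
The transfer multiplier is c × k = 3, so ΔY = k × (c·ΔTR) = (−$75.75 million) / 0.25 = −$303 million.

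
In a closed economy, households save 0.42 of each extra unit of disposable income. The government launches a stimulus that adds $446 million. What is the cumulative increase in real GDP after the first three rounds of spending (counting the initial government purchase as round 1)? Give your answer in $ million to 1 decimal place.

MPC = 1 − MPS = 1 − 0.42 = 0.58.
Round 1 adds ΔG = $446 million; each later round is MPC = 0.58 times the previous.
After 3 rounds: 446 + 258.68 + 150.0344 = ΔG·(1 − c^3)/(1 − c) = 446 × (1 − 0.195112)/0.42 ≈ $854.7 million.

$854.7 million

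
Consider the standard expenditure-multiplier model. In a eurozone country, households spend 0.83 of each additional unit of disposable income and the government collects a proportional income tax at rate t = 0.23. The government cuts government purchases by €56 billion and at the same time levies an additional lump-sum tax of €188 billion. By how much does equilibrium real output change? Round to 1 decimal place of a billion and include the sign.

Expenditure multiplier = 1/(1 − c(1−t)) = 1/(1 − 0.83×0.77) = 1/0.3609 ≈ 2.771.
ΔG contributes k·ΔG = (−€56 billion) / 0.3609 ≈ −€155.2 billion.
ΔT of +€188 billion changes first-round spending by −c·ΔT = −€156.04 billion, contributing k·(−c·ΔT) = (−€156.04 billion) / 0.3609 ≈ −€432.4 billion.
Net ΔY = k(ΔG − c·ΔT) = (−€212.04 billion) / 0.3609 ≈ −€587.5 billion.

−€587.5 billion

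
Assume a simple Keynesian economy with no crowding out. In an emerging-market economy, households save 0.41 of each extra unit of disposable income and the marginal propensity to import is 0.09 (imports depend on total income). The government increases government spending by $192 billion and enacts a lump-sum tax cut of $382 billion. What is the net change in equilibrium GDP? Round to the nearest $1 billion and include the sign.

+$835 billion

MPC = 1 − MPS = 1 − 0.41 = 0.59.
Expenditure multiplier = 1/(1 − c + m) = 1/(1 − 0.59 + 0.09) = 1/0.5 = 2.
ΔG contributes k·ΔG = (+$192 billion) / 0.5 = +$384 billion.
ΔT of −$382 billion changes first-round spending by −c·ΔT = +$225.38 billion, contributing k·(−c·ΔT) = (+$225.38 billion) / 0.5 ≈ +$450.8 billion.
Net ΔY = k(ΔG − c·ΔT) = (+$417.38 billion) / 0.5 ≈ +$835 billion.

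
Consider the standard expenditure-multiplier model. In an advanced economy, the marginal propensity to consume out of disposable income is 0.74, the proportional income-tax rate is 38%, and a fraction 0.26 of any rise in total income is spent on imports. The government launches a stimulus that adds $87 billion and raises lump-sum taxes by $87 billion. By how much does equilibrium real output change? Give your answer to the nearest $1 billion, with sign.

Expenditure multiplier = 1/(1 − c(1−t) + m) = 1/(1 − 0.74×0.62 + 0.26) = 1/0.8012 ≈ 1.248.
ΔG contributes k·ΔG = (+$87 billion) / 0.8012 ≈ +$108.6 billion.
ΔT of +$87 billion changes first-round spending by −c·ΔT = −$64.38 billion, contributing k·(−c·ΔT) = (−$64.38 billion) / 0.8012 ≈ −$80.4 billion.
Net ΔY = k(ΔG − c·ΔT) = (+$22.62 billion) / 0.8012 ≈ +$28 billion.

+$28 billion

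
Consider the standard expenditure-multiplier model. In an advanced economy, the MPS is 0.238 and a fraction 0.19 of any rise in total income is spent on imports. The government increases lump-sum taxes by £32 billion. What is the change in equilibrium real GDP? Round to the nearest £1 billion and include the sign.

MPC = 1 − MPS = 1 − 0.238 = 0.762.
A lump-sum tax change of +£32 billion shifts disposable income by −£32 billion; first-round consumption changes by −c × ΔT = −0.762 × (+£32 billion) = −£24.384 billion.
Expenditure multiplier = 1/(1 − c + m) = 1/(1 − 0.762 + 0.19) = 1/0.428 ≈ 2.336.
The tax multiplier is −c × k ≈ −1.78, so ΔY = k × (−c·ΔT) = (−£24.384 billion) / 0.428 ≈ −£57 billion.

−£57 billion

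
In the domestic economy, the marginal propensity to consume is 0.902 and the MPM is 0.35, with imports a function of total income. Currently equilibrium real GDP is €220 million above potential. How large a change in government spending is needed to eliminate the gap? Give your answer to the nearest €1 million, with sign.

−€99 million

Spending multiplier = 1/(1 − c + m) = 1/(1 − 0.902 + 0.35) = 1/0.448 ≈ 2.232.
Need ΔY = −€220 million, so ΔG = ΔY/k = (−€220 million) × 0.448 ≈ −€99 million.
The government should cut government spending by €99 million.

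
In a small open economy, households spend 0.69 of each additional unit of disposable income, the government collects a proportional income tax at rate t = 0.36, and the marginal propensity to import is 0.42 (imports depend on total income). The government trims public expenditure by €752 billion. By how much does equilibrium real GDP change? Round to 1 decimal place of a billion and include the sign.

−€768.6 billion

Expenditure multiplier = 1/(1 − c(1−t) + m) = 1/(1 − 0.69×0.64 + 0.42) = 1/0.9784 ≈ 1.022.
ΔY = k × ΔG = (−€752 billion) / 0.9784 ≈ −€768.6 billion.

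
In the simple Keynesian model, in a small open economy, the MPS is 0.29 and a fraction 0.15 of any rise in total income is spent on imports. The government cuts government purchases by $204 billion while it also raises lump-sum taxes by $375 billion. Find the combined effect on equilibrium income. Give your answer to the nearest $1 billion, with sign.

MPC = 1 − MPS = 1 − 0.29 = 0.71.
Expenditure multiplier = 1/(1 − c + m) = 1/(1 − 0.71 + 0.15) = 1/0.44 ≈ 2.273.
ΔG contributes k·ΔG = (−$204 billion) / 0.44 ≈ −$463.6 billion.
ΔT of +$375 billion changes first-round spending by −c·ΔT = −$266.25 billion, contributing k·(−c·ΔT) = (−$266.25 billion) / 0.44 ≈ −$605.1 billion.
Net ΔY = k(ΔG − c·ΔT) = (−$470.25 billion) / 0.44 ≈ −$1,069 billion.

−$1,069 billion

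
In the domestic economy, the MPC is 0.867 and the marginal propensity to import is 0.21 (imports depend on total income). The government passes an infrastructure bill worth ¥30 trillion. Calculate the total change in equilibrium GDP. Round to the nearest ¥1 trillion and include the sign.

+¥87 trillion

Expenditure multiplier = 1/(1 − c + m) = 1/(1 − 0.867 + 0.21) = 1/0.343 ≈ 2.915.
ΔY = k × ΔG = (+¥30 trillion) / 0.343 ≈ +¥87 trillion.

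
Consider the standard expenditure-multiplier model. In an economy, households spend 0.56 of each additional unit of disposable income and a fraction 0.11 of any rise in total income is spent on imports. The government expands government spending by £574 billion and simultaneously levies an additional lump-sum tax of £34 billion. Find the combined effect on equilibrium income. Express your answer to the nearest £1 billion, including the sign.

+£1,009 billion

Expenditure multiplier = 1/(1 − c + m) = 1/(1 − 0.56 + 0.11) = 1/0.55 ≈ 1.818.
ΔG contributes k·ΔG = (+£574 billion) / 0.55 ≈ +£1,043.6 billion.
ΔT of +£34 billion changes first-round spending by −c·ΔT = −£19.04 billion, contributing k·(−c·ΔT) = (−£19.04 billion) / 0.55 ≈ −£34.6 billion.
Net ΔY = k(ΔG − c·ΔT) = (+£554.96 billion) / 0.55 ≈ +£1,009 billion.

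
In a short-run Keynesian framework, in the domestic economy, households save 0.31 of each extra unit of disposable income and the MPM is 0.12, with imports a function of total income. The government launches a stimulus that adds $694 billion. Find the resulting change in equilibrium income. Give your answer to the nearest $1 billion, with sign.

+$1,614 billion

MPC = 1 − MPS = 1 − 0.31 = 0.69.
Spending multiplier = 1/(1 − c + m) = 1/(1 − 0.69 + 0.12) = 1/0.43 ≈ 2.326.
ΔY = k × ΔG = (+$694 billion) / 0.43 ≈ +$1,614 billion.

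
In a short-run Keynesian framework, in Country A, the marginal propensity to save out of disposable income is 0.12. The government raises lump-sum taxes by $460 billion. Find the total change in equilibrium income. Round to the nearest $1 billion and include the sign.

MPC = 1 − MPS = 1 − 0.12 = 0.88.
A lump-sum tax change of +$460 billion shifts disposable income by −$460 billion; first-round consumption changes by −c × ΔT = −0.88 × (+$460 billion) = −$404.8 billion.
Expenditure multiplier = 1/(1 − MPC) = 1/(1 − 0.88) = 1/0.12 ≈ 8.333.
The tax multiplier is −c × k ≈ −7.333, so ΔY = k × (−c·ΔT) = (−$404.8 billion) / 0.12 ≈ −$3,373 billion.

−$3,373 billion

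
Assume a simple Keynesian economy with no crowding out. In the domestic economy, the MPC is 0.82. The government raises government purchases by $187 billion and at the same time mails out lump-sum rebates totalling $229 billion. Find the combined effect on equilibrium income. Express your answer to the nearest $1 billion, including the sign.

Expenditure multiplier = 1/(1 − MPC) = 1/(1 − 0.82) = 1/0.18 ≈ 5.556.
ΔG contributes k·ΔG = (+$187 billion) / 0.18 ≈ +$1,038.9 billion.
ΔT of −$229 billion changes first-round spending by −c·ΔT = +$187.78 billion, contributing k·(−c·ΔT) = (+$187.78 billion) / 0.18 ≈ +$1,043.2 billion.
Net ΔY = k(ΔG − c·ΔT) = (+$374.78 billion) / 0.18 ≈ +$2,082 billion.

+$2,082 billion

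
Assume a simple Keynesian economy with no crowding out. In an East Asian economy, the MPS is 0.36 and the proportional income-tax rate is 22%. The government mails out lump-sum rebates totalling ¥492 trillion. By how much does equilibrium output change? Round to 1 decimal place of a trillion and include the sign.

MPC = 1 − MPS = 1 − 0.36 = 0.64.
A lump-sum tax change of −¥492 trillion shifts disposable income by +¥492 trillion; first-round consumption changes by −c × ΔT = −0.64 × (−¥492 trillion) = +¥314.88 trillion.
Expenditure multiplier = 1/(1 − c(1−t)) = 1/(1 − 0.64×0.78) = 1/0.5008 ≈ 1.997.
The tax multiplier is −c × k ≈ −1.278, so ΔY = k × (−c·ΔT) = (+¥314.88 trillion) / 0.5008 ≈ +¥628.8 trillion.

+¥628.8 trillion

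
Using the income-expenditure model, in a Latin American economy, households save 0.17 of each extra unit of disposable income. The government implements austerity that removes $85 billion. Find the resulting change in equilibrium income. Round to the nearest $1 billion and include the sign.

MPC = 1 − MPS = 1 − 0.17 = 0.83.
Spending multiplier = 1/(1 − MPC) = 1/(1 − 0.83) = 1/0.17 ≈ 5.882.
ΔY = k × ΔG = (−$85 billion) / 0.17 = −$500 billion.

−$500 billion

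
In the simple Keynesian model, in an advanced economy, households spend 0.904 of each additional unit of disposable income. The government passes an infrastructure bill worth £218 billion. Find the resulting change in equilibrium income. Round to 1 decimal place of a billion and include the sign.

+£2,270.8 billion

Government-spending multiplier = 1/(1 − MPC) = 1/(1 − 0.904) = 1/0.096 ≈ 10.417.
ΔY = k × ΔG = (+£218 billion) / 0.096 ≈ +£2,270.8 billion.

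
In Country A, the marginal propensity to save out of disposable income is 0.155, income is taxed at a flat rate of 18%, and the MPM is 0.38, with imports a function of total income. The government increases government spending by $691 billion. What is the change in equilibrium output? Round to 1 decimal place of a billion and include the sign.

+$1,005.7 billion

MPC = 1 − MPS = 1 − 0.155 = 0.845.
Government-spending multiplier = 1/(1 − c(1−t) + m) = 1/(1 − 0.845×0.82 + 0.38) = 1/0.6871 ≈ 1.455.
ΔY = k × ΔG = (+$691 billion) / 0.6871 ≈ +$1,005.7 billion.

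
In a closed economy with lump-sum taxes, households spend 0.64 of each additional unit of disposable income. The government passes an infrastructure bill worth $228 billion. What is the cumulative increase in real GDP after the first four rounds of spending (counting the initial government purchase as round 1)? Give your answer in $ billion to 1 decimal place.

$527.1 billion

Round 1 adds ΔG = $228 billion; each later round is MPC = 0.64 times the previous.
After 4 rounds: 228 + 145.92 + 93.3888 + 59.768832 = ΔG·(1 − c^4)/(1 − c) = 228 × (1 − 0.16777216)/0.36 ≈ $527.1 billion.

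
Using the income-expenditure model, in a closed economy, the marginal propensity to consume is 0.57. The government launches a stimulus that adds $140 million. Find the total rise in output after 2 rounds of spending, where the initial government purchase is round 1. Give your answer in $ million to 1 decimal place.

Round 1 adds ΔG = $140 million; each later round is MPC = 0.57 times the previous.
After 2 rounds: 140 + 79.8 = ΔG·(1 − c^2)/(1 − c) = 140 × (1 − 0.3249)/0.43 = $219.8 million.

$219.8 million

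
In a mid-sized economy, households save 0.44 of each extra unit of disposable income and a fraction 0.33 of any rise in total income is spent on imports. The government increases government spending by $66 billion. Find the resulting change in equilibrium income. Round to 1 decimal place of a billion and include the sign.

MPC = 1 − MPS = 1 − 0.44 = 0.56.
Expenditure multiplier = 1/(1 − c + m) = 1/(1 − 0.56 + 0.33) = 1/0.77 ≈ 1.299.
ΔY = k × ΔG = (+$66 billion) / 0.77 ≈ +$85.7 billion.

+$85.7 billion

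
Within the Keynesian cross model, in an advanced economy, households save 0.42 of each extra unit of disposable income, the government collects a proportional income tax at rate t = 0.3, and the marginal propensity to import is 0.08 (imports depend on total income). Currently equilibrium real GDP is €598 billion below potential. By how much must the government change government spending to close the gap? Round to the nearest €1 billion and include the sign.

+€403 billion

MPC = 1 − MPS = 1 − 0.42 = 0.58.
Spending multiplier = 1/(1 − c(1−t) + m) = 1/(1 − 0.58×0.7 + 0.08) = 1/0.674 ≈ 1.484.
Need ΔY = +€598 billion, so ΔG = ΔY/k = (+€598 billion) × 0.674 ≈ +€403 billion.
The government should increase government spending by €403 billion.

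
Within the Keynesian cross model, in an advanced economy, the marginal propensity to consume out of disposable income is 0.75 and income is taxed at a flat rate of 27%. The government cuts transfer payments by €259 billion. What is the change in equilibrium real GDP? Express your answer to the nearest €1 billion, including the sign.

−€429 billion

The transfer change shifts disposable income by −€259 billion, so first-round consumption changes by c·ΔTR = 0.75 × (−€259 billion) = −€194.25 billion.
Expenditure multiplier = 1/(1 − c(1−t)) = 1/(1 − 0.75×0.73) = 1/0.4525 ≈ 2.21.
The transfer multiplier is c × k ≈ 1.657, so ΔY = k × (c·ΔTR) = (−€194.25 billion) / 0.4525 ≈ −€429 billion.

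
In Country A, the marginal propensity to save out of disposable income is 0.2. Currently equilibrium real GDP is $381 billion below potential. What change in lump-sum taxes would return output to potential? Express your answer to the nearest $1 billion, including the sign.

−$95 billion

MPC = 1 − MPS = 1 − 0.2 = 0.8.
Spending multiplier = 1/(1 − MPC) = 1/(1 − 0.8) = 1/0.2 = 5.
Tax multiplier = −c·k = −0.8/0.2 = −4. Need ΔY = +$381 billion, so ΔT = ΔY/(−c·k) = −(+$381 billion) × 0.2 / 0.8 ≈ −$95 billion.
The government should cut lump-sum taxes by $95 billion.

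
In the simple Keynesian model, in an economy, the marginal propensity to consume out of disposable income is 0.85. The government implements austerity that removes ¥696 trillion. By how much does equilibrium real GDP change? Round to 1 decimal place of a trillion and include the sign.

Government-spending multiplier = 1/(1 − MPC) = 1/(1 − 0.85) = 1/0.15 ≈ 6.667.
ΔY = k × ΔG = (−¥696 trillion) / 0.15 = −¥4,640 trillion.

−¥4,640.0 trillion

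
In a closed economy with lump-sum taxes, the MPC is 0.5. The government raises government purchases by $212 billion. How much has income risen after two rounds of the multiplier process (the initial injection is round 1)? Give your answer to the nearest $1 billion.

Round 1 adds ΔG = $212 billion; each later round is MPC = 0.5 times the previous.
After 2 rounds: 212 + 106 = ΔG·(1 − c^2)/(1 − c) = 212 × (1 − 0.25)/0.5 = $318 billion.

$318 billion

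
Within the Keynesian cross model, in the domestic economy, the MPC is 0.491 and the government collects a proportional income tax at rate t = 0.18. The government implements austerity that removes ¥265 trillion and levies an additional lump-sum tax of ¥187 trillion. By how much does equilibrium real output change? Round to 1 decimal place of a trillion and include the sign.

Expenditure multiplier = 1/(1 − c(1−t)) = 1/(1 − 0.491×0.82) = 1/0.59738 ≈ 1.674.
ΔG contributes k·ΔG = (−¥265 trillion) / 0.59738 ≈ −¥443.6 trillion.
ΔT of +¥187 trillion changes first-round spending by −c·ΔT = −¥91.817 trillion, contributing k·(−c·ΔT) = (−¥91.817 trillion) / 0.59738 ≈ −¥153.7 trillion.
Net ΔY = k(ΔG − c·ΔT) = (−¥356.817 trillion) / 0.59738 ≈ −¥597.3 trillion.

−¥597.3 trillion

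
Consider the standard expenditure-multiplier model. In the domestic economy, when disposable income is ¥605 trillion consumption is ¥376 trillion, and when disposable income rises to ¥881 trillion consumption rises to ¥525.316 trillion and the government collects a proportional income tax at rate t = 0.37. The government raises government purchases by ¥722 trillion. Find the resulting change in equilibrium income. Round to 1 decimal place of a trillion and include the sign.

+¥1,095.3 trillion

MPC = ΔC/ΔYd = (525.316 − 376)/(881 − 605) = 149.316/276 = 0.541.
Government-spending multiplier = 1/(1 − c(1−t)) = 1/(1 − 0.541×0.63) = 1/0.65917 ≈ 1.517.
ΔY = k × ΔG = (+¥722 trillion) / 0.65917 ≈ +¥1,095.3 trillion.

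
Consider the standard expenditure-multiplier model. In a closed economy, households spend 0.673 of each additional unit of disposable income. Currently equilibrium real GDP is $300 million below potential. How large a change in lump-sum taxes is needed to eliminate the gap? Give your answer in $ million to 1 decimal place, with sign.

Spending multiplier = 1/(1 − MPC) = 1/(1 − 0.673) = 1/0.327 ≈ 3.058.
Tax multiplier = −c·k = −0.673/0.327 ≈ −2.058. Need ΔY = +$300 million, so ΔT = ΔY/(−c·k) = −(+$300 million) × 0.327 / 0.673 ≈ −$145.8 million.
The government should cut lump-sum taxes by $145.8 million.

−$145.8 million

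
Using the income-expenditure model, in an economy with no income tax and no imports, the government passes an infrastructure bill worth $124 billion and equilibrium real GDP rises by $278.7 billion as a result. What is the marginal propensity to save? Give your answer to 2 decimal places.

0.44

Implied spending multiplier k = ΔY/ΔG = 278.7/124 ≈ 2.2476.
Since k = 1/(1 − MPC), MPC = 1 − 1/k = 1 − ΔG/ΔY = 1 − 124/278.7 ≈ 0.56.
MPS = 1 − MPC = 0.44.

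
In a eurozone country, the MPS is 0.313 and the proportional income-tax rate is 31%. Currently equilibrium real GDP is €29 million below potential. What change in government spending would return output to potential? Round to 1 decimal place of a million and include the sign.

+€15.3 million

MPC = 1 − MPS = 1 − 0.313 = 0.687.
Spending multiplier = 1/(1 − c(1−t)) = 1/(1 − 0.687×0.69) = 1/0.52597 ≈ 1.901.
Need ΔY = +€29 million, so ΔG = ΔY/k = (+€29 million) × 0.52597 ≈ +€15.3 million.
The government should increase government spending by €15.3 million.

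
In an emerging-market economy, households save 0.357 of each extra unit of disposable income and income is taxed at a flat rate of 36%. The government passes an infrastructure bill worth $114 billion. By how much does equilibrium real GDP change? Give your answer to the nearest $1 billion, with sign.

+$194 billion

MPC = 1 − MPS = 1 − 0.357 = 0.643.
Spending multiplier = 1/(1 − c(1−t)) = 1/(1 − 0.643×0.64) = 1/0.58848 ≈ 1.699.
ΔY = k × ΔG = (+$114 billion) / 0.58848 ≈ +$194 billion.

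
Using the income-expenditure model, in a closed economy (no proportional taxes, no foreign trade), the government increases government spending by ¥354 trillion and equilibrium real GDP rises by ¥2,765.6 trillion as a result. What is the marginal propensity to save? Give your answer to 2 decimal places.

Implied spending multiplier k = ΔY/ΔG = 2,765.6/354 ≈ 7.8124.
Since k = 1/(1 − MPC), MPC = 1 − 1/k = 1 − ΔG/ΔY = 1 − 354/2,765.6 ≈ 0.87.
MPS = 1 − MPC = 0.13.

0.13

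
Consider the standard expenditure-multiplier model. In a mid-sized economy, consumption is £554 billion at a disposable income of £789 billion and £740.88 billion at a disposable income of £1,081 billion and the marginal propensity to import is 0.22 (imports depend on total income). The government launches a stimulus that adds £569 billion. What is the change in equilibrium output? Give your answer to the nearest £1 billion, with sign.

MPC = ΔC/ΔYd = (740.88 − 554)/(1,081 − 789) = 186.88/292 = 0.64.
Spending multiplier = 1/(1 − c + m) = 1/(1 − 0.64 + 0.22) = 1/0.58 ≈ 1.724.
ΔY = k × ΔG = (+£569 billion) / 0.58 ≈ +£981 billion.

+£981 billion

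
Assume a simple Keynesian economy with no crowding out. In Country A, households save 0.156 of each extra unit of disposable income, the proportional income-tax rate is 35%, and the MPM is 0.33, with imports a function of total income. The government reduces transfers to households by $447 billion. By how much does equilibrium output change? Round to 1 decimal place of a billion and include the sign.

−$482.8 billion

MPC = 1 − MPS = 1 − 0.156 = 0.844.
The transfer change shifts disposable income by −$447 billion, so first-round consumption changes by c·ΔTR = 0.844 × (−$447 billion) = −$377.268 billion.
Expenditure multiplier = 1/(1 − c(1−t) + m) = 1/(1 − 0.844×0.65 + 0.33) = 1/0.7814 ≈ 1.28.
The transfer multiplier is c × k ≈ 1.08, so ΔY = k × (c·ΔTR) = (−$377.268 billion) / 0.7814 ≈ −$482.8 billion.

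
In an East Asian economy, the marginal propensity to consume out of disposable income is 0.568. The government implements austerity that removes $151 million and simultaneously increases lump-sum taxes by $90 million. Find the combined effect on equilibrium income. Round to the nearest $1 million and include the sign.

Expenditure multiplier = 1/(1 − MPC) = 1/(1 − 0.568) = 1/0.432 ≈ 2.315.
ΔG contributes k·ΔG = (−$151 million) / 0.432 ≈ −$349.5 million.
ΔT of +$90 million changes first-round spending by −c·ΔT = −$51.12 million, contributing k·(−c·ΔT) = (−$51.12 million) / 0.432 ≈ −$118.3 million.
Net ΔY = k(ΔG − c·ΔT) = (−$202.12 million) / 0.432 ≈ −$468 million.

−$468 million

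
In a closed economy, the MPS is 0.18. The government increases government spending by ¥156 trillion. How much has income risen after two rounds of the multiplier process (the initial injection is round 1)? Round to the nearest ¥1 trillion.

MPC = 1 − MPS = 1 − 0.18 = 0.82.
Round 1 adds ΔG = ¥156 trillion; each later round is MPC = 0.82 times the previous.
After 2 rounds: 156 + 127.92 = ΔG·(1 − c^2)/(1 − c) = 156 × (1 − 0.6724)/0.18 ≈ ¥284 trillion.

¥284 trillion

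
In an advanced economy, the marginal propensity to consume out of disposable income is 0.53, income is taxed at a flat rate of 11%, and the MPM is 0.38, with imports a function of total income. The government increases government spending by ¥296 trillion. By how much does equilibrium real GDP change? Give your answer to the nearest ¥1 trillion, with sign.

Spending multiplier = 1/(1 − c(1−t) + m) = 1/(1 − 0.53×0.89 + 0.38) = 1/0.9083 ≈ 1.101.
ΔY = k × ΔG = (+¥296 trillion) / 0.9083 ≈ +¥326 trillion.

+¥326 trillion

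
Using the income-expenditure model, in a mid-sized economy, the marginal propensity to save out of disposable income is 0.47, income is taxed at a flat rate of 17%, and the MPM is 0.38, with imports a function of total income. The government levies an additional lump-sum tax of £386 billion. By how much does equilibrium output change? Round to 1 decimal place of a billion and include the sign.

MPC = 1 − MPS = 1 − 0.47 = 0.53.
A lump-sum tax change of +£386 billion shifts disposable income by −£386 billion; first-round consumption changes by −c × ΔT = −0.53 × (+£386 billion) = −£204.58 billion.
Expenditure multiplier = 1/(1 − c(1−t) + m) = 1/(1 − 0.53×0.83 + 0.38) = 1/0.9401 ≈ 1.064.
The tax multiplier is −c × k ≈ −0.564, so ΔY = k × (−c·ΔT) = (−£204.58 billion) / 0.9401 ≈ −£217.6 billion.

−£217.6 billion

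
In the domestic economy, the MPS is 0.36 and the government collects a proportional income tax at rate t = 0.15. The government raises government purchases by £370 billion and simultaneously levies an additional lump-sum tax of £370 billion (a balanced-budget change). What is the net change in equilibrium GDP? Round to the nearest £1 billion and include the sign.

MPC = 1 − MPS = 1 − 0.36 = 0.64.
Expenditure multiplier = 1/(1 − c(1−t)) = 1/(1 − 0.64×0.85) = 1/0.456 ≈ 2.193.
ΔG contributes k·ΔG = (+£370 billion) / 0.456 ≈ +£811.4 billion.
ΔT of +£370 billion changes first-round spending by −c·ΔT = −£236.8 billion, contributing k·(−c·ΔT) = (−£236.8 billion) / 0.456 ≈ −£519.3 billion.
Net ΔY = k(ΔG − c·ΔT) = (+£133.2 billion) / 0.456 ≈ +£292 billion.

+£292 billion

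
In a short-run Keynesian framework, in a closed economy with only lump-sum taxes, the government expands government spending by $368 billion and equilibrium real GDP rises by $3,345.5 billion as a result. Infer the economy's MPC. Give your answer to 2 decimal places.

Implied spending multiplier k = ΔY/ΔG = 3,345.5/368 ≈ 9.091.
Since k = 1/(1 − MPC), MPC = 1 − 1/k = 1 − ΔG/ΔY = 1 − 368/3,345.5 ≈ 0.89.

0.89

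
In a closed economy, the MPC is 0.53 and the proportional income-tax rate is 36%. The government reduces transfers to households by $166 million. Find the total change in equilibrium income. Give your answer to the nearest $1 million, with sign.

The transfer change shifts disposable income by −$166 million, so first-round consumption changes by c·ΔTR = 0.53 × (−$166 million) = −$87.98 million.
Expenditure multiplier = 1/(1 − c(1−t)) = 1/(1 − 0.53×0.64) = 1/0.6608 ≈ 1.513.
The transfer multiplier is c × k ≈ 0.802, so ΔY = k × (c·ΔTR) = (−$87.98 million) / 0.6608 ≈ −$133 million.

−$133 million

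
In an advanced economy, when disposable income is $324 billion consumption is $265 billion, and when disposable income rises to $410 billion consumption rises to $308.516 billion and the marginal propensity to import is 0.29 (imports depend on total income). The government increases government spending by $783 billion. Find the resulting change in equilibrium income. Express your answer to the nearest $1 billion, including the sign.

MPC = ΔC/ΔYd = (308.516 − 265)/(410 − 324) = 43.516/86 = 0.506.
Spending multiplier = 1/(1 − c + m) = 1/(1 − 0.506 + 0.29) = 1/0.784 ≈ 1.276.
ΔY = k × ΔG = (+$783 billion) / 0.784 ≈ +$999 billion.

+$999 billion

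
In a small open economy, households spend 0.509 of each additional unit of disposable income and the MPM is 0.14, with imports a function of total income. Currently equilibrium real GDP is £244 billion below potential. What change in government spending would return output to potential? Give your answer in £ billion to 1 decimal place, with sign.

Spending multiplier = 1/(1 − c + m) = 1/(1 − 0.509 + 0.14) = 1/0.631 ≈ 1.585.
Need ΔY = +£244 billion, so ΔG = ΔY/k = (+£244 billion) × 0.631 ≈ +£154 billion.
The government should increase government spending by £154 billion.

+£154.0 billion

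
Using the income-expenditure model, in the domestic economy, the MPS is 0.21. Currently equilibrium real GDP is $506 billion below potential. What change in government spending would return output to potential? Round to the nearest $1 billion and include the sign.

MPC = 1 − MPS = 1 − 0.21 = 0.79.
Spending multiplier = 1/(1 − MPC) = 1/(1 − 0.79) = 1/0.21 ≈ 4.762.
Need ΔY = +$506 billion, so ΔG = ΔY/k = (+$506 billion) × 0.21 ≈ +$106 billion.
The government should increase government spending by $106 billion.

+$106 billion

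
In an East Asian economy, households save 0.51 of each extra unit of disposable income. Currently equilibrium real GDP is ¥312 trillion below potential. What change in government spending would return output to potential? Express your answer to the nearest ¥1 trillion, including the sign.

+¥159 trillion

MPC = 1 − MPS = 1 − 0.51 = 0.49.
Spending multiplier = 1/(1 − MPC) = 1/(1 − 0.49) = 1/0.51 ≈ 1.961.
Need ΔY = +¥312 trillion, so ΔG = ΔY/k = (+¥312 trillion) × 0.51 ≈ +¥159 trillion.
The government should increase government spending by ¥159 trillion.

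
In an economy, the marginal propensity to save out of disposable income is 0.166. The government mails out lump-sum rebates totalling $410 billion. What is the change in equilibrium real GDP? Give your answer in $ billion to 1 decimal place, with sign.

MPC = 1 − MPS = 1 − 0.166 = 0.834.
A lump-sum tax change of −$410 billion shifts disposable income by +$410 billion; first-round consumption changes by −c × ΔT = −0.834 × (−$410 billion) = +$341.94 billion.
Expenditure multiplier = 1/(1 − MPC) = 1/(1 − 0.834) = 1/0.166 ≈ 6.024.
The tax multiplier is −c × k ≈ −5.024, so ΔY = k × (−c·ΔT) = (+$341.94 billion) / 0.166 ≈ +$2,059.9 billion.

+$2,059.9 billion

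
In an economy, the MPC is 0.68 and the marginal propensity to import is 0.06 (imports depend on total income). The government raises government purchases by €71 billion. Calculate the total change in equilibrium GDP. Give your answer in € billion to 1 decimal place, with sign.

+€186.8 billion

Expenditure multiplier = 1/(1 − c + m) = 1/(1 − 0.68 + 0.06) = 1/0.38 ≈ 2.632.
ΔY = k × ΔG = (+€71 billion) / 0.38 ≈ +€186.8 billion.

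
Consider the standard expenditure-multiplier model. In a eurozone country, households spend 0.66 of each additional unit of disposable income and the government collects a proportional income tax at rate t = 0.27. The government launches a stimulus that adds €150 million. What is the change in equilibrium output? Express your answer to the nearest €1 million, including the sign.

+€289 million

Government-spending multiplier = 1/(1 − c(1−t)) = 1/(1 − 0.66×0.73) = 1/0.5182 ≈ 1.93.
ΔY = k × ΔG = (+€150 million) / 0.5182 ≈ +€289 million.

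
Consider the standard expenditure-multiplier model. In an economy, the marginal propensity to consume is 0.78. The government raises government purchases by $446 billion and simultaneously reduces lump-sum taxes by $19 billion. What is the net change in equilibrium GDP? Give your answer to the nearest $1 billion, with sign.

+$2,095 billion

Expenditure multiplier = 1/(1 − MPC) = 1/(1 − 0.78) = 1/0.22 ≈ 4.545.
ΔG contributes k·ΔG = (+$446 billion) / 0.22 ≈ +$2,027.3 billion.
ΔT of −$19 billion changes first-round spending by −c·ΔT = +$14.82 billion, contributing k·(−c·ΔT) = (+$14.82 billion) / 0.22 ≈ +$67.4 billion.
Net ΔY = k(ΔG − c·ΔT) = (+$460.82 billion) / 0.22 ≈ +$2,095 billion.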